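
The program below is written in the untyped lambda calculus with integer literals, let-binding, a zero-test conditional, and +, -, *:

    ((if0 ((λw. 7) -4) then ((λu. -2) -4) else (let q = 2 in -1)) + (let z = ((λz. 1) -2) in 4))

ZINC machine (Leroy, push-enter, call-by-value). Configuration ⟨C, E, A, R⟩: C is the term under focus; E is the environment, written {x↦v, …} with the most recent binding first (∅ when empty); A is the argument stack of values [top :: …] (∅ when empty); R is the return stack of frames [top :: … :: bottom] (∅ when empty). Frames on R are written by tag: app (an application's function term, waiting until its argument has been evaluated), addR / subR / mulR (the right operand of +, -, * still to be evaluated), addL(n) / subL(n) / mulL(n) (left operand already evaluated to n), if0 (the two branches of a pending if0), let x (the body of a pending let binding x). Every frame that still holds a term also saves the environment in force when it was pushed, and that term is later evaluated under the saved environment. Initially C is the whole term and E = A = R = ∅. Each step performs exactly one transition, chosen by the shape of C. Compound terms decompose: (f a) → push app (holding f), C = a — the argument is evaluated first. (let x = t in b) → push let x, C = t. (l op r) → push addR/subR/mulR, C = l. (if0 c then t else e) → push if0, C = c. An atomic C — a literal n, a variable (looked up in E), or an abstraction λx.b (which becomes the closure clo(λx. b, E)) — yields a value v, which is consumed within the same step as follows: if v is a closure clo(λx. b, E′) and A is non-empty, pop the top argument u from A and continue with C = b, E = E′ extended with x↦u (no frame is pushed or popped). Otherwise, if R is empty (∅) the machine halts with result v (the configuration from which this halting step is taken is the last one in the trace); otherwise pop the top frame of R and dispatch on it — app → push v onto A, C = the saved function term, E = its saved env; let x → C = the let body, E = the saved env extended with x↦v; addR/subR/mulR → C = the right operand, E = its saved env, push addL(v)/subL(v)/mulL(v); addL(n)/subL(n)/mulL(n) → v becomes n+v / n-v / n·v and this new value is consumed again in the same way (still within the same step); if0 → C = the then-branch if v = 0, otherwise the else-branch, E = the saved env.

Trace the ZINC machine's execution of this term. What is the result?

Answer: 3

Machine steps:
t=0: [C=((if0 ((λw. 7) -4) then ((λu. -2) -4) else (let q = 2 in -1)) + (let z = ((λz. 1) -2) in 4)) | E=∅ | A=∅ | R=∅]
t=1: [C=(if0 ((λw. 7) -4) then ((λu. -2) -4) else (let q = 2 in -1)) | E=∅ | A=∅ | R=[addR]]
t=2: [C=((λw. 7) -4) | E=∅ | A=∅ | R=[if0 :: addR]]
t=3: [C=-4 | E=∅ | A=∅ | R=[app :: if0 :: addR]]
t=4: [C=(λw. 7) | E=∅ | A=[-4] | R=[if0 :: addR]]
t=5: [C=7 | E={w↦-4} | A=∅ | R=[if0 :: addR]]
t=6: [C=(let q = 2 in -1) | E=∅ | A=∅ | R=[addR]]
t=7: [C=2 | E=∅ | A=∅ | R=[let q :: addR]]
t=8: [C=-1 | E={q↦2} | A=∅ | R=[addR]]
t=9: [C=(let z = ((λz. 1) -2) in 4) | E=∅ | A=∅ | R=[addL(-1)]]
t=10: [C=((λz. 1) -2) | E=∅ | A=∅ | R=[let z :: addL(-1)]]
t=11: [C=-2 | E=∅ | A=∅ | R=[app :: let z :: addL(-1)]]
t=12: [C=(λz. 1) | E=∅ | A=[-2] | R=[let z :: addL(-1)]]
t=13: [C=1 | E={z↦-2} | A=∅ | R=[let z :: addL(-1)]]
t=14: [C=4 | E={z↦1} | A=∅ | R=[addL(-1)]]
→ final value 3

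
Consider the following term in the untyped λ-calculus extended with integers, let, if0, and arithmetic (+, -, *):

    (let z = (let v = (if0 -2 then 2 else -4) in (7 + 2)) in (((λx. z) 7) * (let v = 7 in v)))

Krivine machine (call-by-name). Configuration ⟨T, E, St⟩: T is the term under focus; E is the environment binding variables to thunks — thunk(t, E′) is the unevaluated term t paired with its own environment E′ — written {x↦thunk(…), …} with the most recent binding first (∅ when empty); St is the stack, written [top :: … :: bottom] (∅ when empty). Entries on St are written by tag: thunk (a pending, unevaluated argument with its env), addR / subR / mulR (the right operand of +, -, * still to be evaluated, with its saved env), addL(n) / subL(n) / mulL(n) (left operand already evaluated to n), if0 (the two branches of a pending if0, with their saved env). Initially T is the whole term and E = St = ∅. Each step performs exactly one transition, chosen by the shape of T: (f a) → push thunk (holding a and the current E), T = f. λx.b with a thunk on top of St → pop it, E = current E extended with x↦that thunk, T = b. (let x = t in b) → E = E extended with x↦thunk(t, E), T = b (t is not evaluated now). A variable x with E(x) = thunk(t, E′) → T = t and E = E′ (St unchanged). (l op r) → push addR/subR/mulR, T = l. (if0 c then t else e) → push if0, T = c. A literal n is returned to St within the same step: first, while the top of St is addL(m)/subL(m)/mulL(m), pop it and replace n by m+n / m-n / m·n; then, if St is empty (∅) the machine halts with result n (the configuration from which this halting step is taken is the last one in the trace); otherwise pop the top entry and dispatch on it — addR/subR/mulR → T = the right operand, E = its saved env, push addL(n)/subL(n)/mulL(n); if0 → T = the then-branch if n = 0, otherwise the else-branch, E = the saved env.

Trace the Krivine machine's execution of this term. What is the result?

0. <T=(let z = (let v = (if0 -2 then 2 else -4) in (7 + 2)) in (((λx. z) 7) * (let v = 7 in v))), E=∅, St=∅>
1. <T=(((λx. z) 7) * (let v = 7 in v)), E={z↦thunk((let v = (if0 -2 then 2 else -4) in (7 + 2)), ∅)}, St=∅>
2. <T=((λx. z) 7), E={z↦thunk((let v = (if0 -2 then 2 else -4) in (7 + 2)), ∅)}, St=[mulR]>
3. <T=(λx. z), E={z↦thunk((let v = (if0 -2 then 2 else -4) in (7 + 2)), ∅)}, St=[thunk :: mulR]>
4. <T=z, E={x↦thunk(7, {z↦thunk((let v = (if0 -2 then 2 else -4) in (7 + 2)), ∅)}), z↦thunk((let v = (if0 -2 then 2 else -4) in (7 + 2)), ∅)}, St=[mulR]>
5. <T=(let v = (if0 -2 then 2 else -4) in (7 + 2)), E=∅, St=[mulR]>
6. <T=(7 + 2), E={v↦thunk((if0 -2 then 2 else -4), ∅)}, St=[mulR]>
7. <T=7, E={v↦thunk((if0 -2 then 2 else -4), ∅)}, St=[addR :: mulR]>
8. <T=2, E={v↦thunk((if0 -2 then 2 else -4), ∅)}, St=[addL(7) :: mulR]>
9. <T=(let v = 7 in v), E={z↦thunk((let v = (if0 -2 then 2 else -4) in (7 + 2)), ∅)}, St=[mulL(9)]>
10. <T=v, E={v↦thunk(7, {z↦thunk((let v = (if0 -2 then 2 else -4) in (7 + 2)), ∅)}), z↦thunk((let v = (if0 -2 then 2 else -4) in (7 + 2)), ∅)}, St=[mulL(9)]>
11. <T=7, E={z↦thunk((let v = (if0 -2 then 2 else -4) in (7 + 2)), ∅)}, St=[mulL(9)]>
→ final value 63

Answer: 63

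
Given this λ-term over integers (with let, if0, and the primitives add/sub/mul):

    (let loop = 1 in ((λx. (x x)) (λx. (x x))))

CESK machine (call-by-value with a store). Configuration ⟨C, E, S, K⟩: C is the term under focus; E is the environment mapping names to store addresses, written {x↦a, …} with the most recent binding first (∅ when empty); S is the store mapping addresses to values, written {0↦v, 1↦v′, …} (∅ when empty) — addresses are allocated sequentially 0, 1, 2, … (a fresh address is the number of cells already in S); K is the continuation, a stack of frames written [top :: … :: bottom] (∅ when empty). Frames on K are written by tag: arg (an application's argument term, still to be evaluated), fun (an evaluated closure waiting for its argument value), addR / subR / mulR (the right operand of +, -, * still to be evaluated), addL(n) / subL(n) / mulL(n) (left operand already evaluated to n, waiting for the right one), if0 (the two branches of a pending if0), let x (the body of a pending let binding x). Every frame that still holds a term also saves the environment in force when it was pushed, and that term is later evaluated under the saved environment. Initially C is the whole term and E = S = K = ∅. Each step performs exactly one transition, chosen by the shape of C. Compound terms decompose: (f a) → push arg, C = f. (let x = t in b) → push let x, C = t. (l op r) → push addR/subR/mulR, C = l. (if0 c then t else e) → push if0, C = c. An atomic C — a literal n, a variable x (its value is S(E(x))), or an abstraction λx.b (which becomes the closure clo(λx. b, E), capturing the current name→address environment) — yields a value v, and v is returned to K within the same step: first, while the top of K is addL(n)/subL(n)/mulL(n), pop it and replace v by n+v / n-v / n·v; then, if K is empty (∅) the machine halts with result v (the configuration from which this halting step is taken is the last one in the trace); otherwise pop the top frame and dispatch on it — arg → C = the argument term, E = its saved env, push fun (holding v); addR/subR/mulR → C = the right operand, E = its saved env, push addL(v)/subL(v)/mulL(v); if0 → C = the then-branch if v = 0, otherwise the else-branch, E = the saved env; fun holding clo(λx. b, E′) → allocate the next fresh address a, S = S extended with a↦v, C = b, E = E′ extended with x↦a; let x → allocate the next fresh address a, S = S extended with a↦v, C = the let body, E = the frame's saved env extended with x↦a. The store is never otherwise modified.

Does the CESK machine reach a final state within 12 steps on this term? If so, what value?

Answer: DIVERGES (no final state within 12 steps)

Derivation:
0. <C=(let loop = 1 in ((λx. (x x)) (λx. (x x)))), E=∅, S=∅, K=∅>
1. <C=1, E=∅, S=∅, K=[let loop]>
2. <C=((λx. (x x)) (λx. (x x))), E={loop↦0}, S={0↦1}, K=∅>
3. <C=(λx. (x x)), E={loop↦0}, S={0↦1}, K=[arg]>
4. <C=(λx. (x x)), E={loop↦0}, S={0↦1}, K=[fun]>
5. <C=(x x), E={x↦1, loop↦0}, S={0↦1, 1↦clo(λx. (x x), {loop↦0})}, K=∅>
6. <C=x, E={x↦1, loop↦0}, S={0↦1, 1↦clo(λx. (x x), {loop↦0})}, K=[arg]>
7. <C=x, E={x↦1, loop↦0}, S={0↦1, 1↦clo(λx. (x x), {loop↦0})}, K=[fun]>
8. <C=(x x), E={x↦2, loop↦0}, S={0↦1, 1↦clo(λx. (x x), {loop↦0}), 2↦clo(λx. (x x), {loop↦0})}, K=∅>
9. <C=x, E={x↦2, loop↦0}, S={0↦1, 1↦clo(λx. (x x), {loop↦0}), 2↦clo(λx. (x x), {loop↦0})}, K=[arg]>
10. <C=x, E={x↦2, loop↦0}, S={0↦1, 1↦clo(λx. (x x), {loop↦0}), 2↦clo(λx. (x x), {loop↦0})}, K=[fun]>
11. <C=(x x), E={x↦3, loop↦0}, S={0↦1, 1↦clo(λx. (x x), {loop↦0}), 2↦clo(λx. (x x), {loop↦0}), 3↦clo(λx. (x x), {loop↦0})}, K=∅>
12. <C=x, E={x↦3, loop↦0}, S={0↦1, 1↦clo(λx. (x x), {loop↦0}), 2↦clo(λx. (x x), {loop↦0}), 3↦clo(λx. (x x), {loop↦0})}, K=[arg]>
→ 12 transitions taken and the configuration is still not final: no result within 12 steps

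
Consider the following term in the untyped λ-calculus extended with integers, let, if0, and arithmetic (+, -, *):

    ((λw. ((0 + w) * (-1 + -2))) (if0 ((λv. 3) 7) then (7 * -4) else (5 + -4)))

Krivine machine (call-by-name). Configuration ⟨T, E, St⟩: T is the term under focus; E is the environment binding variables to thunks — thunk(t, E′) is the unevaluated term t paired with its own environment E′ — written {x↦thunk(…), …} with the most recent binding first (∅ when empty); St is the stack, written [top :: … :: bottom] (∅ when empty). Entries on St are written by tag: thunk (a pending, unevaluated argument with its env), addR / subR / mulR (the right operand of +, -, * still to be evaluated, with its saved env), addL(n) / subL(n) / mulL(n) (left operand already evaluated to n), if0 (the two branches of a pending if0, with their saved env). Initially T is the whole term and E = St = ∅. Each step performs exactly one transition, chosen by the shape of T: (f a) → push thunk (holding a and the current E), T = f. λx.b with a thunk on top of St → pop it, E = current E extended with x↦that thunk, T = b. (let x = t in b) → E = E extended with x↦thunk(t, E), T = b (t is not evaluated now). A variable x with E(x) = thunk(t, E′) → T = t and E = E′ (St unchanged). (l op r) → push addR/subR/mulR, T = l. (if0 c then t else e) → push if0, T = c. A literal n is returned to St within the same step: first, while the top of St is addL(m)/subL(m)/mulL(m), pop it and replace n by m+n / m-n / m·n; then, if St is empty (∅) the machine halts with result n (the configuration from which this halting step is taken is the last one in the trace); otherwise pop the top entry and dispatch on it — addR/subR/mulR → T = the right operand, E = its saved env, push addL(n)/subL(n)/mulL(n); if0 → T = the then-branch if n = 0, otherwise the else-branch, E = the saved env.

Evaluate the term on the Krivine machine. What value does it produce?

Answer: -3

Machine steps:
0. [T=((λw. ((0 + w) * (-1 + -2))) (if0 ((λv. 3) 7) then (7 * -4) else (5 + -4))) | E=∅ | St=∅]
1. [T=(λw. ((0 + w) * (-1 + -2))) | E=∅ | St=[thunk]]
2. [T=((0 + w) * (-1 + -2)) | E={w↦thunk((if0 ((λv. 3) 7) then (7 * -4) else (5 + -4)), ∅)} | St=∅]
3. [T=(0 + w) | E={w↦thunk((if0 ((λv. 3) 7) then (7 * -4) else (5 + -4)), ∅)} | St=[mulR]]
4. [T=0 | E={w↦thunk((if0 ((λv. 3) 7) then (7 * -4) else (5 + -4)), ∅)} | St=[addR :: mulR]]
5. [T=w | E={w↦thunk((if0 ((λv. 3) 7) then (7 * -4) else (5 + -4)), ∅)} | St=[addL(0) :: mulR]]
6. [T=(if0 ((λv. 3) 7) then (7 * -4) else (5 + -4)) | E=∅ | St=[addL(0) :: mulR]]
7. [T=((λv. 3) 7) | E=∅ | St=[if0 :: addL(0) :: mulR]]
8. [T=(λv. 3) | E=∅ | St=[thunk :: if0 :: addL(0) :: mulR]]
9. [T=3 | E={v↦thunk(7, ∅)} | St=[if0 :: addL(0) :: mulR]]
10. [T=(5 + -4) | E=∅ | St=[addL(0) :: mulR]]
11. [T=5 | E=∅ | St=[addR :: addL(0) :: mulR]]
12. [T=-4 | E=∅ | St=[addL(5) :: addL(0) :: mulR]]
13. [T=(-1 + -2) | E={w↦thunk((if0 ((λv. 3) 7) then (7 * -4) else (5 + -4)), ∅)} | St=[mulL(1)]]
14. [T=-1 | E={w↦thunk((if0 ((λv. 3) 7) then (7 * -4) else (5 + -4)), ∅)} | St=[addR :: mulL(1)]]
15. [T=-2 | E={w↦thunk((if0 ((λv. 3) 7) then (7 * -4) else (5 + -4)), ∅)} | St=[addL(-1) :: mulL(1)]]
→ final value -3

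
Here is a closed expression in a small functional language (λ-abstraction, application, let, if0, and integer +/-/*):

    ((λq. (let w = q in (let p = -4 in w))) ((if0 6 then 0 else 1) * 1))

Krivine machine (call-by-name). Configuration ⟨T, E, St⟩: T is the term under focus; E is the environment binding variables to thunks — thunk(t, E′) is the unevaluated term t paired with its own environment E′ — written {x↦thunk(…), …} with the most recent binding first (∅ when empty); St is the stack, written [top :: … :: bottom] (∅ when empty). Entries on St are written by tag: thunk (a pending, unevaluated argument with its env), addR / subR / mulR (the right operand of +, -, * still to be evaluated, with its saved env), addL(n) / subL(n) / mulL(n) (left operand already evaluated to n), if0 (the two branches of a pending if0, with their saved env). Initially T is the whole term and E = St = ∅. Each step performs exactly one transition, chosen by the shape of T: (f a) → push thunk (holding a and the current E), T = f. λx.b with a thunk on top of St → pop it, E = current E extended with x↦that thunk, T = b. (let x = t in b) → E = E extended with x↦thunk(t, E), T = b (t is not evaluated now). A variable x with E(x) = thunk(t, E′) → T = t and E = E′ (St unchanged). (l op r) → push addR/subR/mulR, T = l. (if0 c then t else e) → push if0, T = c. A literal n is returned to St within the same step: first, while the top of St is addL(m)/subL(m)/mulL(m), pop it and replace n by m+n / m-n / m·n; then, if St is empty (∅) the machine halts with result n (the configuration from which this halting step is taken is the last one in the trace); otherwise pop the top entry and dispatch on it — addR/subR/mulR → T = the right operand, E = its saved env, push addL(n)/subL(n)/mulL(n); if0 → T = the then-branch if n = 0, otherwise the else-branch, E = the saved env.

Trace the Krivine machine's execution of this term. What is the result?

Answer: 1

Machine steps:
0. <T=((λq. (let w = q in (let p = -4 in w))) ((if0 6 then 0 else 1) * 1)), E=∅, St=∅>
1. <T=(λq. (let w = q in (let p = -4 in w))), E=∅, St=[thunk]>
2. <T=(let w = q in (let p = -4 in w)), E={q↦thunk(((if0 6 then 0 else 1) * 1), ∅)}, St=∅>
3. <T=(let p = -4 in w), E={w↦thunk(q, {q↦thunk(((if0 6 then 0 else 1) * 1), ∅)}), q↦thunk(((if0 6 then 0 else 1) * 1), ∅)}, St=∅>
4. <T=w, E={p↦thunk(-4, {w↦thunk(q, {q↦thunk(((if0 6 then 0 else 1) * 1), ∅)}), q↦thunk(((if0 6 then 0 else 1) * 1), ∅)}), w↦thunk(q, {q↦thunk(((if0 6 then 0 else 1) * 1), ∅)}), q↦thunk(((if0 6 then 0 else 1) * 1), ∅)}, St=∅>
5. <T=q, E={q↦thunk(((if0 6 then 0 else 1) * 1), ∅)}, St=∅>
6. <T=((if0 6 then 0 else 1) * 1), E=∅, St=∅>
7. <T=(if0 6 then 0 else 1), E=∅, St=[mulR]>
8. <T=6, E=∅, St=[if0 :: mulR]>
9. <T=1, E=∅, St=[mulR]>
10. <T=1, E=∅, St=[mulL(1)]>
→ final value 1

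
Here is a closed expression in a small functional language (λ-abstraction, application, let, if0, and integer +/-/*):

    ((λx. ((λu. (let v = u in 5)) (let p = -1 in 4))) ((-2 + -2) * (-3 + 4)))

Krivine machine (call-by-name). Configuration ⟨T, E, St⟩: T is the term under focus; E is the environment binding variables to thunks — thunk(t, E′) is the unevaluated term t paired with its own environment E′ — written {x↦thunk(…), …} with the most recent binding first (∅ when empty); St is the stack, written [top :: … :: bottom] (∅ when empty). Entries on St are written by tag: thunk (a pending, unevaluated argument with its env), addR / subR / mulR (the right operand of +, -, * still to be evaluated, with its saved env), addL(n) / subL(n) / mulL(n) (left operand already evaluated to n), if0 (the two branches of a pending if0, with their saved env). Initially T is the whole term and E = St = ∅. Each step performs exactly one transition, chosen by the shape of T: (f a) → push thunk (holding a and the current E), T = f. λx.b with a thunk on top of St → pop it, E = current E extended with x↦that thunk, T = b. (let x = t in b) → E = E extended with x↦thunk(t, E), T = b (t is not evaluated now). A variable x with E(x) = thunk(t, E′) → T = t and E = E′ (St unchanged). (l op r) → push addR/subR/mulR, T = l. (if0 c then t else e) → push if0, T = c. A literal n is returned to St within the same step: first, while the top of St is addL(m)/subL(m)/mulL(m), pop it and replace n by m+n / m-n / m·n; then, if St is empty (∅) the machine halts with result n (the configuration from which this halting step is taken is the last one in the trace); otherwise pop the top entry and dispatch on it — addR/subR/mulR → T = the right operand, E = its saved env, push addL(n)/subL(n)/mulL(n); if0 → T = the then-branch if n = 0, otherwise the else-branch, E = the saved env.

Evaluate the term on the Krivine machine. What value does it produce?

t=0: [T=((λx. ((λu. (let v = u in 5)) (let p = -1 in 4))) ((-2 + -2) * (-3 + 4))) | E=∅ | St=∅]
t=1: [T=(λx. ((λu. (let v = u in 5)) (let p = -1 in 4))) | E=∅ | St=[thunk]]
t=2: [T=((λu. (let v = u in 5)) (let p = -1 in 4)) | E={x↦thunk(((-2 + -2) * (-3 + 4)), ∅)} | St=∅]
t=3: [T=(λu. (let v = u in 5)) | E={x↦thunk(((-2 + -2) * (-3 + 4)), ∅)} | St=[thunk]]
t=4: [T=(let v = u in 5) | E={u↦thunk((let p = -1 in 4), {x↦thunk(((-2 + -2) * (-3 + 4)), ∅)}), x↦thunk(((-2 + -2) * (-3 + 4)), ∅)} | St=∅]
t=5: [T=5 | E={v↦thunk(u, {u↦thunk((let p = -1 in 4), {x↦thunk(((-2 + -2) * (-3 + 4)), ∅)}), x↦thunk(((-2 + -2) * (-3 + 4)), ∅)}), u↦thunk((let p = -1 in 4), {x↦thunk(((-2 + -2) * (-3 + 4)), ∅)}), x↦thunk(((-2 + -2) * (-3 + 4)), ∅)} | St=∅]
→ final value 5

Answer: 5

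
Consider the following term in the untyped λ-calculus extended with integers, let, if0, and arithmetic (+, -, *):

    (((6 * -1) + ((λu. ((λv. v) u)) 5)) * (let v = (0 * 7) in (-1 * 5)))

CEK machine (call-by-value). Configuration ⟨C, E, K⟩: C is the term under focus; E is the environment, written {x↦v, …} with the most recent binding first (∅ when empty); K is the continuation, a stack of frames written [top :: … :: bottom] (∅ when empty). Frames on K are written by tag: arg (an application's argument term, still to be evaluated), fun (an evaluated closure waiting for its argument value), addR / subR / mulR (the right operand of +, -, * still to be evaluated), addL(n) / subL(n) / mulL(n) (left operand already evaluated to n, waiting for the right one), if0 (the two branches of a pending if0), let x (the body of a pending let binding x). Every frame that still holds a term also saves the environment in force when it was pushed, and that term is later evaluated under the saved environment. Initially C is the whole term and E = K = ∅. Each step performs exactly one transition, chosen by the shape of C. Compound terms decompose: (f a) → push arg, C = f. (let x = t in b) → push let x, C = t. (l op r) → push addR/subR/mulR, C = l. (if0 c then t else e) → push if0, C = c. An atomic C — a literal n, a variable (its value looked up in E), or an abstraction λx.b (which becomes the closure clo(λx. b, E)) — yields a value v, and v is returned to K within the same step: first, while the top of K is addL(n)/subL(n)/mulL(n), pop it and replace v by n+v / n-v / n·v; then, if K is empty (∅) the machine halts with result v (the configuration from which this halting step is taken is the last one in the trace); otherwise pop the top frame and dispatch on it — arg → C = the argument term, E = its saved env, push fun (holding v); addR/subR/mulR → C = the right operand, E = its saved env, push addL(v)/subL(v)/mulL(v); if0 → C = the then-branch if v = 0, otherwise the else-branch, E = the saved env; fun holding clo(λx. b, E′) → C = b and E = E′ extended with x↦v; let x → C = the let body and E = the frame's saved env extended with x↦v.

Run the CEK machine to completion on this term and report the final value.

Answer: 5

Derivation:
[0] <C=(((6 * -1) + ((λu. ((λv. v) u)) 5)) * (let v = (0 * 7) in (-1 * 5))), E=∅, K=∅>
[1] <C=((6 * -1) + ((λu. ((λv. v) u)) 5)), E=∅, K=[mulR]>
[2] <C=(6 * -1), E=∅, K=[addR :: mulR]>
[3] <C=6, E=∅, K=[mulR :: addR :: mulR]>
[4] <C=-1, E=∅, K=[mulL(6) :: addR :: mulR]>
[5] <C=((λu. ((λv. v) u)) 5), E=∅, K=[addL(-6) :: mulR]>
[6] <C=(λu. ((λv. v) u)), E=∅, K=[arg :: addL(-6) :: mulR]>
[7] <C=5, E=∅, K=[fun :: addL(-6) :: mulR]>
[8] <C=((λv. v) u), E={u↦5}, K=[addL(-6) :: mulR]>
[9] <C=(λv. v), E={u↦5}, K=[arg :: addL(-6) :: mulR]>
[10] <C=u, E={u↦5}, K=[fun :: addL(-6) :: mulR]>
[11] <C=v, E={v↦5, u↦5}, K=[addL(-6) :: mulR]>
[12] <C=(let v = (0 * 7) in (-1 * 5)), E=∅, K=[mulL(-1)]>
[13] <C=(0 * 7), E=∅, K=[let v :: mulL(-1)]>
[14] <C=0, E=∅, K=[mulR :: let v :: mulL(-1)]>
[15] <C=7, E=∅, K=[mulL(0) :: let v :: mulL(-1)]>
[16] <C=(-1 * 5), E={v↦0}, K=[mulL(-1)]>
[17] <C=-1, E={v↦0}, K=[mulR :: mulL(-1)]>
[18] <C=5, E={v↦0}, K=[mulL(-1) :: mulL(-1)]>
→ final value 5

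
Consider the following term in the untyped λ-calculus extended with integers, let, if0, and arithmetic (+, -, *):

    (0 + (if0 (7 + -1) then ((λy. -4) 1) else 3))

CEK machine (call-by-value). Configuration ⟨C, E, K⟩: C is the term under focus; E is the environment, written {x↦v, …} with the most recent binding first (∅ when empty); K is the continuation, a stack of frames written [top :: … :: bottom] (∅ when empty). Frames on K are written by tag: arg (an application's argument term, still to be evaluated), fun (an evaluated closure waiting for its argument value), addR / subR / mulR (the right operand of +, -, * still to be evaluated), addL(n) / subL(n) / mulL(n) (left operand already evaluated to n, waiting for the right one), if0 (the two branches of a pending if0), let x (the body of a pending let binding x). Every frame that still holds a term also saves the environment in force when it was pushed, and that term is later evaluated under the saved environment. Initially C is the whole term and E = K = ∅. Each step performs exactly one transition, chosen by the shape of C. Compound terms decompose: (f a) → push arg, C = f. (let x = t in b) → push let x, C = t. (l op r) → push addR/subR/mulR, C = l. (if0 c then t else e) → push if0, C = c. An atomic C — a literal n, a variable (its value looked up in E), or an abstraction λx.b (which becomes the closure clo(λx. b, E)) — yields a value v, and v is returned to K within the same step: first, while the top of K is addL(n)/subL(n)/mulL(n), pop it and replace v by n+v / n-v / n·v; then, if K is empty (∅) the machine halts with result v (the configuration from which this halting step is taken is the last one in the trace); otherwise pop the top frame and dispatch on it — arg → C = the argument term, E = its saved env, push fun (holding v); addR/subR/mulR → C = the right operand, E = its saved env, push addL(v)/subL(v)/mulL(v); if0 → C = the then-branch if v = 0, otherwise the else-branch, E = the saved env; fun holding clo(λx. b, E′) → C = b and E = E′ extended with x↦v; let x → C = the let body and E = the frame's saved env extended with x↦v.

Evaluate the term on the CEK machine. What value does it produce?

Answer: 3

Execution trace:
t=0: <C=(0 + (if0 (7 + -1) then ((λy. -4) 1) else 3)), E=∅, K=∅>
t=1: <C=0, E=∅, K=[addR]>
t=2: <C=(if0 (7 + -1) then ((λy. -4) 1) else 3), E=∅, K=[addL(0)]>
t=3: <C=(7 + -1), E=∅, K=[if0 :: addL(0)]>
t=4: <C=7, E=∅, K=[addR :: if0 :: addL(0)]>
t=5: <C=-1, E=∅, K=[addL(7) :: if0 :: addL(0)]>
t=6: <C=3, E=∅, K=[addL(0)]>
→ final value 3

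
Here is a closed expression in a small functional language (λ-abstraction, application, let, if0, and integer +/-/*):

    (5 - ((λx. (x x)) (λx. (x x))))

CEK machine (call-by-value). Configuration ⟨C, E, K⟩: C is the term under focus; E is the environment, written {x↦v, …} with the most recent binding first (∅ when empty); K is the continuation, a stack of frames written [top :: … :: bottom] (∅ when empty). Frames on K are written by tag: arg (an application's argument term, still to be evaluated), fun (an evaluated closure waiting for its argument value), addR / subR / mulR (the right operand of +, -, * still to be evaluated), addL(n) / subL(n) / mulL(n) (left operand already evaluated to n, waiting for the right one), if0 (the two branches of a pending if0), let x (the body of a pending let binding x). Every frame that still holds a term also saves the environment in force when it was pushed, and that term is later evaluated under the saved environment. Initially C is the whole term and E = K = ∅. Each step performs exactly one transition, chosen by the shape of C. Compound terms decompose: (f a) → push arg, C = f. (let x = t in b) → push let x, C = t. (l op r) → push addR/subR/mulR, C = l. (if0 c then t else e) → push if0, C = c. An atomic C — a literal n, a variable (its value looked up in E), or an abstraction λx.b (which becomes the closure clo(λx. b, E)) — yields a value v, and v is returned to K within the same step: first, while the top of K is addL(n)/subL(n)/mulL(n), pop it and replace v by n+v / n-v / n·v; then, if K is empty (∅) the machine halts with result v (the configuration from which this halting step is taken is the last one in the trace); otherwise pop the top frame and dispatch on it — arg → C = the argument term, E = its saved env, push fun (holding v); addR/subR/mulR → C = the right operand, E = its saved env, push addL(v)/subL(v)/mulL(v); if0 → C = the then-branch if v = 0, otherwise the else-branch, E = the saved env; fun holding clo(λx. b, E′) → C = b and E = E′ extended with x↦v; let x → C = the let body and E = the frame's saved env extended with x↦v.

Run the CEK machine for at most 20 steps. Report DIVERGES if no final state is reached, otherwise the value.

0. <C=(5 - ((λx. (x x)) (λx. (x x)))), E=∅, K=∅>
1. <C=5, E=∅, K=[subR]>
2. <C=((λx. (x x)) (λx. (x x))), E=∅, K=[subL(5)]>
3. <C=(λx. (x x)), E=∅, K=[arg :: subL(5)]>
4. <C=(λx. (x x)), E=∅, K=[fun :: subL(5)]>
5. <C=(x x), E={x↦clo(λx. (x x), ∅)}, K=[subL(5)]>
6. <C=x, E={x↦clo(λx. (x x), ∅)}, K=[arg :: subL(5)]>
7. <C=x, E={x↦clo(λx. (x x), ∅)}, K=[fun :: subL(5)]>
… configuration repeats with period 3 (steps 5–7 recur indefinitely) …

Answer: DIVERGES (no final state within 20 steps)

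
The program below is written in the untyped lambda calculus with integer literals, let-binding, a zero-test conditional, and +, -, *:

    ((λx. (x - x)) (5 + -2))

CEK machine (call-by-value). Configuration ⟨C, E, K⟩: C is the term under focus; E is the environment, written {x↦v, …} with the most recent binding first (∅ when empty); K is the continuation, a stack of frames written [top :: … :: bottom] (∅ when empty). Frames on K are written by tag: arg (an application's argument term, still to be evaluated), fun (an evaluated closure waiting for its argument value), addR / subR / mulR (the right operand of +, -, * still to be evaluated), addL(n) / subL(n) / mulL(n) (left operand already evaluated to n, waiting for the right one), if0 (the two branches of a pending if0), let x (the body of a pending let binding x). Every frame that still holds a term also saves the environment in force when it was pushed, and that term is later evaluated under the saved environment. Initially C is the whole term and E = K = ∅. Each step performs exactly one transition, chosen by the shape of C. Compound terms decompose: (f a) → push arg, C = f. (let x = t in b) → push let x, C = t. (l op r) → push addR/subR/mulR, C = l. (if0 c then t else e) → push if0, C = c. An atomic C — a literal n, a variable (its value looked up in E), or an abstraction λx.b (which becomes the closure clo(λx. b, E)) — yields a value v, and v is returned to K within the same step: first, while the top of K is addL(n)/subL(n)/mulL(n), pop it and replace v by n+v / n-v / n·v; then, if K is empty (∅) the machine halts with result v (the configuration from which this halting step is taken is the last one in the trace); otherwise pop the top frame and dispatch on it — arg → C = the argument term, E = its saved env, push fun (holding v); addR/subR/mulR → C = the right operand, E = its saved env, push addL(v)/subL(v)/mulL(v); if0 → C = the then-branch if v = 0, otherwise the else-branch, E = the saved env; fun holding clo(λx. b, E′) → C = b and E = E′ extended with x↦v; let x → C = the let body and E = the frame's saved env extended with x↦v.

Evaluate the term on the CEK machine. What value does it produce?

t=0: [C=((λx. (x - x)) (5 + -2)) | E=∅ | K=∅]
t=1: [C=(λx. (x - x)) | E=∅ | K=[arg]]
t=2: [C=(5 + -2) | E=∅ | K=[fun]]
t=3: [C=5 | E=∅ | K=[addR :: fun]]
t=4: [C=-2 | E=∅ | K=[addL(5) :: fun]]
t=5: [C=(x - x) | E={x↦3} | K=∅]
t=6: [C=x | E={x↦3} | K=[subR]]
t=7: [C=x | E={x↦3} | K=[subL(3)]]
→ final value 0

Answer: 0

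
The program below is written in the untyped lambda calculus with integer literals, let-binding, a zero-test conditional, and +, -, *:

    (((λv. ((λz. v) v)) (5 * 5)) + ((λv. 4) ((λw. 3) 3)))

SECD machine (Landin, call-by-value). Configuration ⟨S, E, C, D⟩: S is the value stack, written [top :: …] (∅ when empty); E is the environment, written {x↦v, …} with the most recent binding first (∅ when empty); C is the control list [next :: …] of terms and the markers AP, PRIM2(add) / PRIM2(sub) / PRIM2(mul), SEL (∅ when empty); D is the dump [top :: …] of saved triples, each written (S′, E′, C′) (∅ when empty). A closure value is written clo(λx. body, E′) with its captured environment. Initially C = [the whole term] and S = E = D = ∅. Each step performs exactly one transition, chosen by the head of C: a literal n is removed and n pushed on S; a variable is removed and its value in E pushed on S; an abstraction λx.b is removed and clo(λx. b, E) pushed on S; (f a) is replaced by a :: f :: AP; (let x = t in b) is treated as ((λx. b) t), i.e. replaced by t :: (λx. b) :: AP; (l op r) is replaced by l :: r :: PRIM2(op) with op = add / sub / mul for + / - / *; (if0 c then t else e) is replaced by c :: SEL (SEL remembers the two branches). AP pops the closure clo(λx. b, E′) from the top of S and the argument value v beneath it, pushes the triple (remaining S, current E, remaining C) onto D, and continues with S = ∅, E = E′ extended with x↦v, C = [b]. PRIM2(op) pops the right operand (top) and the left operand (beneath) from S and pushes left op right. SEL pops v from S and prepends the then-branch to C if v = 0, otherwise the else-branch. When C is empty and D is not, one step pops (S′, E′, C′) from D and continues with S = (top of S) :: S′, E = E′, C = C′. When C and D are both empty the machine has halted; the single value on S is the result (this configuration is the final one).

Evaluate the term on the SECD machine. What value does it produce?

step 0: ⟨S=∅; E=∅; C=[(((λv. ((λz. v) v)) (5 * 5)) + ((λv. 4) ((λw. 3) 3)))]; D=∅⟩
step 1: ⟨S=∅; E=∅; C=[((λv. ((λz. v) v)) (5 * 5)) :: ((λv. 4) ((λw. 3) 3)) :: PRIM2(add)]; D=∅⟩
step 2: ⟨S=∅; E=∅; C=[(5 * 5) :: (λv. ((λz. v) v)) :: AP :: ((λv. 4) ((λw. 3) 3)) :: PRIM2(add)]; D=∅⟩
step 3: ⟨S=∅; E=∅; C=[5 :: 5 :: PRIM2(mul) :: (λv. ((λz. v) v)) :: AP :: ((λv. 4) ((λw. 3) 3)) :: PRIM2(add)]; D=∅⟩
step 4: ⟨S=[5]; E=∅; C=[5 :: PRIM2(mul) :: (λv. ((λz. v) v)) :: AP :: ((λv. 4) ((λw. 3) 3)) :: PRIM2(add)]; D=∅⟩
step 5: ⟨S=[5 :: 5]; E=∅; C=[PRIM2(mul) :: (λv. ((λz. v) v)) :: AP :: ((λv. 4) ((λw. 3) 3)) :: PRIM2(add)]; D=∅⟩
step 6: ⟨S=[25]; E=∅; C=[(λv. ((λz. v) v)) :: AP :: ((λv. 4) ((λw. 3) 3)) :: PRIM2(add)]; D=∅⟩
step 7: ⟨S=[clo(λv. ((λz. v) v), ∅) :: 25]; E=∅; C=[AP :: ((λv. 4) ((λw. 3) 3)) :: PRIM2(add)]; D=∅⟩
step 8: ⟨S=∅; E={v↦25}; C=[((λz. v) v)]; D=[(∅, ∅, [((λv. 4) ((λw. 3) 3)) :: PRIM2(add)])]⟩
step 9: ⟨S=∅; E={v↦25}; C=[v :: (λz. v) :: AP]; D=[(∅, ∅, [((λv. 4) ((λw. 3) 3)) :: PRIM2(add)])]⟩
step 10: ⟨S=[25]; E={v↦25}; C=[(λz. v) :: AP]; D=[(∅, ∅, [((λv. 4) ((λw. 3) 3)) :: PRIM2(add)])]⟩
step 11: ⟨S=[clo(λz. v, {v↦25}) :: 25]; E={v↦25}; C=[AP]; D=[(∅, ∅, [((λv. 4) ((λw. 3) 3)) :: PRIM2(add)])]⟩
step 12: ⟨S=∅; E={z↦25, v↦25}; C=[v]; D=[(∅, {v↦25}, ∅) :: (∅, ∅, [((λv. 4) ((λw. 3) 3)) :: PRIM2(add)])]⟩
step 13: ⟨S=[25]; E={z↦25, v↦25}; C=∅; D=[(∅, {v↦25}, ∅) :: (∅, ∅, [((λv. 4) ((λw. 3) 3)) :: PRIM2(add)])]⟩
step 14: ⟨S=[25]; E={v↦25}; C=∅; D=[(∅, ∅, [((λv. 4) ((λw. 3) 3)) :: PRIM2(add)])]⟩
step 15: ⟨S=[25]; E=∅; C=[((λv. 4) ((λw. 3) 3)) :: PRIM2(add)]; D=∅⟩
step 16: ⟨S=[25]; E=∅; C=[((λw. 3) 3) :: (λv. 4) :: AP :: PRIM2(add)]; D=∅⟩
step 17: ⟨S=[25]; E=∅; C=[3 :: (λw. 3) :: AP :: (λv. 4) :: AP :: PRIM2(add)]; D=∅⟩
step 18: ⟨S=[3 :: 25]; E=∅; C=[(λw. 3) :: AP :: (λv. 4) :: AP :: PRIM2(add)]; D=∅⟩
step 19: ⟨S=[clo(λw. 3, ∅) :: 3 :: 25]; E=∅; C=[AP :: (λv. 4) :: AP :: PRIM2(add)]; D=∅⟩
step 20: ⟨S=∅; E={w↦3}; C=[3]; D=[([25], ∅, [(λv. 4) :: AP :: PRIM2(add)])]⟩
step 21: ⟨S=[3]; E={w↦3}; C=∅; D=[([25], ∅, [(λv. 4) :: AP :: PRIM2(add)])]⟩
step 22: ⟨S=[3 :: 25]; E=∅; C=[(λv. 4) :: AP :: PRIM2(add)]; D=∅⟩
step 23: ⟨S=[clo(λv. 4, ∅) :: 3 :: 25]; E=∅; C=[AP :: PRIM2(add)]; D=∅⟩
step 24: ⟨S=∅; E={v↦3}; C=[4]; D=[([25], ∅, [PRIM2(add)])]⟩
step 25: ⟨S=[4]; E={v↦3}; C=∅; D=[([25], ∅, [PRIM2(add)])]⟩
step 26: ⟨S=[4 :: 25]; E=∅; C=[PRIM2(add)]; D=∅⟩
step 27: ⟨S=[29]; E=∅; C=∅; D=∅⟩
→ final value 29

Answer: 29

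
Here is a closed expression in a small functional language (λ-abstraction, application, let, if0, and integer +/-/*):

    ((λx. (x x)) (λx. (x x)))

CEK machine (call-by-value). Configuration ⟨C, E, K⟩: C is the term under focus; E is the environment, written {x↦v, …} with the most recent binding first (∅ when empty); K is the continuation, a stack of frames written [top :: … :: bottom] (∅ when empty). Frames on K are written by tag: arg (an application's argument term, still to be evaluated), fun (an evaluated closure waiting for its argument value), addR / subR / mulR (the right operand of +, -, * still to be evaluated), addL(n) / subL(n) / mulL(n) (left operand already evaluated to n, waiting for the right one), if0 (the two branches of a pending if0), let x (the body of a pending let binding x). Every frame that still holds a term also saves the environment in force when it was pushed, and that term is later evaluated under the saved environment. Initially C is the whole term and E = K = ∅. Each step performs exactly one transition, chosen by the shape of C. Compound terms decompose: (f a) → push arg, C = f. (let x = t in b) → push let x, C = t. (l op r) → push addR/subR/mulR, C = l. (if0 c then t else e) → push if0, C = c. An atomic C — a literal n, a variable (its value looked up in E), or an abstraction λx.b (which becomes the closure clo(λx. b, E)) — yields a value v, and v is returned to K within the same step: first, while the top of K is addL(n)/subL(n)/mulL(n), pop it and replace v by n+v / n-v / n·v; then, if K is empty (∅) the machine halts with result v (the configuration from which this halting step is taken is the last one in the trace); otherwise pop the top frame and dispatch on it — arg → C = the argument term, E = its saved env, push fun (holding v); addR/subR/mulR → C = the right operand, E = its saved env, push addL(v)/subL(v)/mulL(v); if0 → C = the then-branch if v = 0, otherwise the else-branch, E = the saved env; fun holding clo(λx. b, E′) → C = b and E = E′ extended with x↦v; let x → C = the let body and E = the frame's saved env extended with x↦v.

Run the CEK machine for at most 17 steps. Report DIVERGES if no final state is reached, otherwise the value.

Answer: DIVERGES (no final state within 17 steps)

Execution trace:
step 0: [C=((λx. (x x)) (λx. (x x))) | E=∅ | K=∅]
step 1: [C=(λx. (x x)) | E=∅ | K=[arg]]
step 2: [C=(λx. (x x)) | E=∅ | K=[fun]]
step 3: [C=(x x) | E={x↦clo(λx. (x x), ∅)} | K=∅]
step 4: [C=x | E={x↦clo(λx. (x x), ∅)} | K=[arg]]
step 5: [C=x | E={x↦clo(λx. (x x), ∅)} | K=[fun]]
… configuration repeats with period 3 (steps 3–5 recur indefinitely) …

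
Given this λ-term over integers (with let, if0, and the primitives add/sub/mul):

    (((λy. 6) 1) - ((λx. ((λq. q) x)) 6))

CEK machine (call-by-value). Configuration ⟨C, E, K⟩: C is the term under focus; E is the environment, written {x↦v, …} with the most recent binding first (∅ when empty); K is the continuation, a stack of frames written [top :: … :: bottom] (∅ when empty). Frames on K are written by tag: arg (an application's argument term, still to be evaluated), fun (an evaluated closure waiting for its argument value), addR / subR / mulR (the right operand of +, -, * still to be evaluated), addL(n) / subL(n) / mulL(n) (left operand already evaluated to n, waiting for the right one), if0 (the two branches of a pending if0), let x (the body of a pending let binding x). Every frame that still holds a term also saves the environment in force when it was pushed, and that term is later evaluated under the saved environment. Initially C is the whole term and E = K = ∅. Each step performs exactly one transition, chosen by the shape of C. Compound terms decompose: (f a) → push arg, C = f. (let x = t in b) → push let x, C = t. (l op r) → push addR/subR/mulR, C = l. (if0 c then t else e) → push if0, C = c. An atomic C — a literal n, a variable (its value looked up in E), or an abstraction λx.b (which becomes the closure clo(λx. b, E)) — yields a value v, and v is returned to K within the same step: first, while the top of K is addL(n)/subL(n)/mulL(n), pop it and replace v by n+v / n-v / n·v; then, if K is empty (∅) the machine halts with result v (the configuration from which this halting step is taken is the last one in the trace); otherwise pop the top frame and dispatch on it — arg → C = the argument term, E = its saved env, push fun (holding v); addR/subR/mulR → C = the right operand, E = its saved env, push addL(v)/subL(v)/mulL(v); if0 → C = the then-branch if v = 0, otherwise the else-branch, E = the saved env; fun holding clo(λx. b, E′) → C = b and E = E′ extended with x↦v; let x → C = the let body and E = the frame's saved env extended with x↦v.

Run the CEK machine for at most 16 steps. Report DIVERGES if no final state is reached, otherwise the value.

Answer: 0

Machine steps:
0. [C=(((λy. 6) 1) - ((λx. ((λq. q) x)) 6)) | E=∅ | K=∅]
1. [C=((λy. 6) 1) | E=∅ | K=[subR]]
2. [C=(λy. 6) | E=∅ | K=[arg :: subR]]
3. [C=1 | E=∅ | K=[fun :: subR]]
4. [C=6 | E={y↦1} | K=[subR]]
5. [C=((λx. ((λq. q) x)) 6) | E=∅ | K=[subL(6)]]
6. [C=(λx. ((λq. q) x)) | E=∅ | K=[arg :: subL(6)]]
7. [C=6 | E=∅ | K=[fun :: subL(6)]]
8. [C=((λq. q) x) | E={x↦6} | K=[subL(6)]]
9. [C=(λq. q) | E={x↦6} | K=[arg :: subL(6)]]
10. [C=x | E={x↦6} | K=[fun :: subL(6)]]
11. [C=q | E={q↦6, x↦6} | K=[subL(6)]]
→ final value 0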